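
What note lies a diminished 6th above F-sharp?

F up a major sixth is D, so the target letter is D.
From F#, a diminished sixth is 7 semitones up: Db.

Db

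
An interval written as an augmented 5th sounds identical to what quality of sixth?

minor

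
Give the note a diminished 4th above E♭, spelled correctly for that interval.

Abb

E up a perfect fourth is A, so the target letter is A.
From Eb, a diminished fourth is 4 semitones up: Abb.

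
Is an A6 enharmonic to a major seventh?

An augmented sixth spans 10 semitones; a major seventh spans 11.
The spans differ, so they are not enharmonic equivalents.

No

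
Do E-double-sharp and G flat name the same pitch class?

Yes

E## = pitch class 6 and Gb = pitch class 6 — the same pitch class, so they are enharmonic equivalents.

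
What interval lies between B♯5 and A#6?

Counting letters B–C–D–E–F–G–A gives a seventh.
B#→A# = 10 semitones, 1 narrower than the major seventh (11), so minor.

minor seventh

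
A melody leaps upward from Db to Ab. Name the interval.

Counting letters D–E–F–G–A gives a fifth.
Db→Ab = 7 semitones, exactly the perfect fifth.

perfect fifth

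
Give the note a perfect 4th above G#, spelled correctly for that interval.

C#

A fourth above G lands on the letter C.
A perfect fourth spans 5 semitones, so G# moves to pitch class 1. On the letter C that is C#.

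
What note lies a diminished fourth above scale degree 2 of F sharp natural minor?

Scale degree 2 of F# natural minor is G#.
A diminished fourth (4 semitones) above G# lands on the letter C, giving C.

C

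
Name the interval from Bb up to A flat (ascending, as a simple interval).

Counting letters B–C–D–E–F–G–A gives a seventh.
Bb→Ab = 10 semitones, 1 narrower than the major seventh (11), so minor.

minor seventh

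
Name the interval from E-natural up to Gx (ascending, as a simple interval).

augmented third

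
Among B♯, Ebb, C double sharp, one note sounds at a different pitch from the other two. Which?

B#

In 12-tone equal temperament, enharmonic equivalents share a pitch class. B# is pitch class 0; Ebb is pitch class 2; C## is pitch class 2.
Ebb and C## share pitch class 2, while B# is pitch class 0.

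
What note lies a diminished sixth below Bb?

D#

A sixth below B lands on the letter D.
A diminished sixth spans 7 semitones, so Bb moves to pitch class 3. On the letter D that is D#.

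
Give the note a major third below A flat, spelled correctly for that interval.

Fb

A down a major third is F, so the target letter is F.
From Ab, a major third is 4 semitones down: Fb.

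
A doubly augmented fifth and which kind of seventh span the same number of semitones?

A doubly augmented fifth spans 9 semitones.
A seventh spanning 9 semitones is diminished (the major seventh is 11).

diminished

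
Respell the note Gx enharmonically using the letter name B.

Bbb

G## is pitch class 9. The letter B alone is pitch class 11.
To reach pitch class 9 from B requires an offset of -2 semitones, i.e. double flat: Bbb.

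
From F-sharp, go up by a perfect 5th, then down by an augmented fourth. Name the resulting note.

G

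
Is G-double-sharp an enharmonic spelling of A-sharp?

Two spellings are enharmonically equivalent only if they share a pitch class.
Here G## → 9, A# → 10; 9 ≠ 10, so they are not.

No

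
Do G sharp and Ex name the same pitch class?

No

Two spellings are enharmonically equivalent only if they share a pitch class.
Here G# → 8, E## → 6; 6 ≠ 8, so they are not.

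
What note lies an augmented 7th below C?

Dbb

C down a major seventh is Db, so the target letter is D.
From C, an augmented seventh is 12 semitones down: Dbb.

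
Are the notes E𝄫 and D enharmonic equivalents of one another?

Yes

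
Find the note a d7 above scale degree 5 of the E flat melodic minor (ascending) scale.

Scale degree 5 of Eb melodic minor (ascending) is Bb.
A diminished seventh (9 semitones) above Bb lands on the letter A, giving Abb.

Abb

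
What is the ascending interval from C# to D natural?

minor second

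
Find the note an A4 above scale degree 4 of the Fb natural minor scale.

Scale degree 4 of Fb natural minor is Bbb.
An augmented fourth (6 semitones) above Bbb lands on the letter E, giving Eb.

Eb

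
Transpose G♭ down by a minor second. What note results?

F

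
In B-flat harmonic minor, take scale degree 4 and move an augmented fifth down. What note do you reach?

Abb

Scale degree 4 of Bb harmonic minor is Eb.
An augmented fifth (8 semitones) below Eb lands on the letter A, giving Abb.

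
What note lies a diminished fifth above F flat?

F up a perfect fifth is C, so the target letter is C.
From Fb, a diminished fifth is 6 semitones up: Cbb.

Cbb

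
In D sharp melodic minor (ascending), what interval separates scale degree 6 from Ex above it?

augmented fourth

Scale degree 6 of D# melodic minor (ascending) is B#.
B# up to E##: letters B→E make it a fourth; 6 semitones makes it augmented.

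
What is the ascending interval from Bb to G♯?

The letter names run B→G, a span of 5 letter steps, so the interval is some kind of sixth.
Bb to G# is 10 semitones. A major sixth is 9, so 10 makes it augmented.

augmented sixth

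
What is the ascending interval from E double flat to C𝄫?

minor sixth

The letter names run E→C, a span of 5 letter steps, so the interval is some kind of sixth.
Ebb to Cbb is 8 semitones. A major sixth is 9, so 8 makes it minor.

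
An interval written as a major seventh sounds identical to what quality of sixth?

A major seventh spans 11 semitones.
A sixth spanning 11 semitones is doubly augmented (the major sixth is 9).

doubly augmented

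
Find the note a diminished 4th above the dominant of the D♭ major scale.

The dominant of Db major is Ab.
A diminished fourth (4 semitones) above Ab lands on the letter D, giving Dbb.

Dbb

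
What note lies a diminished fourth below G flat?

D

A fourth below G lands on the letter D.
A diminished fourth spans 4 semitones, so Gb moves to pitch class 2. On the letter D that is D.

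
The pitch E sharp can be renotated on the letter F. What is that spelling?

F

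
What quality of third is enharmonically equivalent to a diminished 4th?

major

A diminished fourth spans 4 semitones.
A third spanning 4 semitones is major (the major third is 4).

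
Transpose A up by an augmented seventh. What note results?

G##

A seventh above A lands on the letter G.
An augmented seventh spans 12 semitones, so A moves to pitch class 9. On the letter G that is G##.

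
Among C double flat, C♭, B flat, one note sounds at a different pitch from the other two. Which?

Cb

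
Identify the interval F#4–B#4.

The letter names run F→B, a span of 3 letter steps, so the interval is some kind of fourth.
F# to B# is 6 semitones. A perfect fourth is 5, so 6 makes it augmented.

augmented fourth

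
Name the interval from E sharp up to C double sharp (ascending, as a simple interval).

The letter names run E→C, a span of 5 letter steps, so the interval is some kind of sixth.
E# to C## is 9 semitones. A major sixth is 9, so 9 makes it major.

major sixth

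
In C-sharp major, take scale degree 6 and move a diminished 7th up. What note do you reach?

Scale degree 6 of C# major is A#.
A diminished seventh (9 semitones) above A# lands on the letter G, giving G.

G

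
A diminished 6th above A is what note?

A up a major sixth is F#, so the target letter is F.
From A, a diminished sixth is 7 semitones up: Fb.

Fb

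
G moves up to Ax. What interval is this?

doubly augmented second

Counting letters G–A gives a second.
G→A## = 4 semitones, 2 wider than the major second (2), so doubly augmented.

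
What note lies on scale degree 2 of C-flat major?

Db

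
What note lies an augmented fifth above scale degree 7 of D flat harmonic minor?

Scale degree 7 of Db harmonic minor is C.
An augmented fifth (8 semitones) above C lands on the letter G, giving G#.

G#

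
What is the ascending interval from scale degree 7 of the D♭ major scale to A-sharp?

Scale degree 7 of Db major is C.
C up to A#: letters C→A make it a sixth; 10 semitones makes it augmented.

augmented sixth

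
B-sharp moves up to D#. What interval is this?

minor third

The letter names run B→D, a span of 2 letter steps, so the interval is some kind of third.
B# to D# is 3 semitones. A major third is 4, so 3 makes it minor.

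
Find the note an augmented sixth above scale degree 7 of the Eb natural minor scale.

B

Scale degree 7 of Eb natural minor is Db.
An augmented sixth (10 semitones) above Db lands on the letter B, giving B.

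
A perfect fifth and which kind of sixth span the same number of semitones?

A perfect fifth spans 7 semitones.
A sixth spanning 7 semitones is diminished (the major sixth is 9).

diminished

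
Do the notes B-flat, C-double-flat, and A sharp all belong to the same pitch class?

Yes

Bb = pitch class 10 and Cbb = pitch class 10 and A# = pitch class 10 — the same pitch class, so they are enharmonic equivalents.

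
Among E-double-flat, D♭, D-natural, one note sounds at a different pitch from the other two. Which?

In 12-tone equal temperament, enharmonic equivalents share a pitch class. Ebb is pitch class 2; Db is pitch class 1; D is pitch class 2.
Ebb and D share pitch class 2, while Db is pitch class 1.

Db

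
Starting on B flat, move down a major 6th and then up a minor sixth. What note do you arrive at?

Bbb

A major sixth down from Bb is Db (letter D, 9 semitones down).
A minor sixth up from Db is Bbb (letter B, 8 semitones up).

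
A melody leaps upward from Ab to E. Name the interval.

augmented fifth

The letter names run A→E, a span of 4 letter steps, so the interval is some kind of fifth.
Ab to E is 8 semitones. A perfect fifth is 7, so 8 makes it augmented.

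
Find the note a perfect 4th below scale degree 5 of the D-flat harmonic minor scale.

Eb

Scale degree 5 of Db harmonic minor is Ab.
A perfect fourth (5 semitones) below Ab lands on the letter E, giving Eb.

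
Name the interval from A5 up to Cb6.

The letter names run A→C, a span of 2 letter steps, so the interval is some kind of third.
A to Cb is 2 semitones. A major third is 4, so 2 makes it diminished.

diminished third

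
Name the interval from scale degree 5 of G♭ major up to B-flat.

Scale degree 5 of Gb major is Db.
Db up to Bb: letters D→B make it a sixth; 9 semitones makes it major.

major sixth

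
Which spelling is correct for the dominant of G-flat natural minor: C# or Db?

Each scale degree takes a distinct letter name. Degree 5 of a scale on G must use the letter D.
Db and C# are enharmonically the same pitch, but only Db uses the letter D, so it is the correct spelling here.

Db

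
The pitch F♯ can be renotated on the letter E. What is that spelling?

F# is pitch class 6. The letter E alone is pitch class 4.
To reach pitch class 6 from E requires an offset of +2 semitones, i.e. double sharp: E##.

E##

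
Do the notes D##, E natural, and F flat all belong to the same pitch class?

Yes

D## is pitch class 4; E is pitch class 4; Fb is pitch class 4.
All spellings map to pitch class 4, so they are enharmonically equivalent.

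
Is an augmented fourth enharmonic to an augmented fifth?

No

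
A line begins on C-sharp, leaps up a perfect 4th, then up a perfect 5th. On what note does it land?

A perfect fourth up from C# is F# (letter F, 5 semitones up).
A perfect fifth up from F# is C# (letter C, 7 semitones up).

C#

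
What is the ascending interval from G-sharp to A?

Counting letters G–A gives a second.
G#→A = 1 semitone, 1 narrower than the major second (2), so minor.

minor second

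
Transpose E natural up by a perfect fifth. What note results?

E up a perfect fifth is B, so the target letter is B.
From E, a perfect fifth is 7 semitones up: B.

B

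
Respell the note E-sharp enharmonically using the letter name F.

F

E# is pitch class 5. The letter F alone is pitch class 5.
Pitch class 5 on F needs no accidental: F.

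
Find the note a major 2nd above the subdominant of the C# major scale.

The subdominant of C# major is F#.
A major second (2 semitones) above F# lands on the letter G, giving G#.

G#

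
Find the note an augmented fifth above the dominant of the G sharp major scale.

The dominant of G# major is D#.
An augmented fifth (8 semitones) above D# lands on the letter A, giving A##.

A##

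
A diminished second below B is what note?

A##

B down a major second is A, so the target letter is A.
From B, a diminished second is 0 semitones down: A##.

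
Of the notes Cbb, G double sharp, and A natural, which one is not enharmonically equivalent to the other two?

Cbb

In 12-tone equal temperament, enharmonic equivalents share a pitch class. Cbb is pitch class 10; G## is pitch class 9; A is pitch class 9.
G## and A share pitch class 9, while Cbb is pitch class 10.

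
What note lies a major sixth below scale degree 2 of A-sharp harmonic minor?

D#

Scale degree 2 of A# harmonic minor is B#.
A major sixth (9 semitones) below B# lands on the letter D, giving D#.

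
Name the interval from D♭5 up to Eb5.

major second

Counting letters D–E gives a second.
Db→Eb = 2 semitones, exactly the major second.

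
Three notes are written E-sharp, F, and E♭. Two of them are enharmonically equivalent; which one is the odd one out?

Eb

In 12-tone equal temperament, enharmonic equivalents share a pitch class. E# is pitch class 5; F is pitch class 5; Eb is pitch class 3.
E# and F share pitch class 5, while Eb is pitch class 3.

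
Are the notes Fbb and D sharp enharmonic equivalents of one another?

Fbb = pitch class 3 and D# = pitch class 3 — the same pitch class, so they are enharmonic equivalents.

Yes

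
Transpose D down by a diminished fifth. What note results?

A fifth below D lands on the letter G.
A diminished fifth spans 6 semitones, so D moves to pitch class 8. On the letter G that is G#.

G#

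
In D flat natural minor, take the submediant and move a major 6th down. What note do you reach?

Dbb

The submediant of Db natural minor is Bbb.
A major sixth (9 semitones) below Bbb lands on the letter D, giving Dbb.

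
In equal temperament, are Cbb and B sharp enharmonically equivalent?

No

Two spellings are enharmonically equivalent only if they share a pitch class.
Here Cbb → 10, B# → 0; 0 ≠ 10, so they are not.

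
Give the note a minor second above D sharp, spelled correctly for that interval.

D up a major second is E, so the target letter is E.
From D#, a minor second is 1 semitone up: E.

E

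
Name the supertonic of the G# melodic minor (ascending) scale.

Degree 2 takes the letter 1 step above G, which is A.
In melodic minor (ascending), degree 2 sits 2 semitones above the tonic. G# + 2 semitones is pitch class 10, spelled on A as A#.

A#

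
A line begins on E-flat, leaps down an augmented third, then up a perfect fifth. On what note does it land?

An augmented third down from Eb is Cbb (letter C, 5 semitones down).
A perfect fifth up from Cbb is Gbb (letter G, 7 semitones up).

Gbb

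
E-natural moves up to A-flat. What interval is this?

The letter names run E→A, a span of 3 letter steps, so the interval is some kind of fourth.
E to Ab is 4 semitones. A perfect fourth is 5, so 4 makes it diminished.

diminished fourth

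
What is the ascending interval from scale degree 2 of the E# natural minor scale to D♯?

minor sixth

Scale degree 2 of E# natural minor is F##.
F## up to D#: letters F→D make it a sixth; 8 semitones makes it minor.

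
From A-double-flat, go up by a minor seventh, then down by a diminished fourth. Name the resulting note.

A minor seventh up from Abb is Gbb (letter G, 10 semitones up).
A diminished fourth down from Gbb is Db (letter D, 4 semitones down).

Db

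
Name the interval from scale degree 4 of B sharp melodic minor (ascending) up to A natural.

Scale degree 4 of B# melodic minor (ascending) is E#.
E# up to A: letters E→A make it a fourth; 4 semitones makes it diminished.

diminished fourth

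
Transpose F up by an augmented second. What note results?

G#

F up a major second is G, so the target letter is G.
From F, an augmented second is 3 semitones up: G#.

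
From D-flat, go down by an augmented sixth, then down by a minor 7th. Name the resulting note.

Gbb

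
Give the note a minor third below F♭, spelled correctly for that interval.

A third below F lands on the letter D.
A minor third spans 3 semitones, so Fb moves to pitch class 1. On the letter D that is Db.

Db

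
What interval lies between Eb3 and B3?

augmented fifth

The letter names run E→B, a span of 4 letter steps, so the interval is some kind of fifth.
Eb to B is 8 semitones. A perfect fifth is 7, so 8 makes it augmented.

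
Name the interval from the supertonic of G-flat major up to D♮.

augmented fourth

The supertonic of Gb major is Ab.
Ab up to D: letters A→D make it a fourth; 6 semitones makes it augmented.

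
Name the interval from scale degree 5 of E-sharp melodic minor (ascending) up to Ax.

major seventh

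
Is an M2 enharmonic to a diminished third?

A major second spans 2 semitones; a diminished third spans 2.
They are enharmonically equivalent.

Yes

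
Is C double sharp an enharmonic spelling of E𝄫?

Yes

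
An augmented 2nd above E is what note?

A second above E lands on the letter F.
An augmented second spans 3 semitones, so E moves to pitch class 7. On the letter F that is F##.

F##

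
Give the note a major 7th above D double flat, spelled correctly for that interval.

A seventh above D lands on the letter C.
A major seventh spans 11 semitones, so Dbb moves to pitch class 11. On the letter C that is Cb.

Cb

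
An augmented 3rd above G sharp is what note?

B##

G up a major third is B, so the target letter is B.
From G#, an augmented third is 5 semitones up: B##.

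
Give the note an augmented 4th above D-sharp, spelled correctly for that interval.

A fourth above D lands on the letter G.
An augmented fourth spans 6 semitones, so D# moves to pitch class 9. On the letter G that is G##.

G##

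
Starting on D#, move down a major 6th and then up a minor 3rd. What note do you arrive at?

A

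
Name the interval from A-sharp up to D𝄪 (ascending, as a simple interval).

augmented fourth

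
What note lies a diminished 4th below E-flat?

B

A fourth below E lands on the letter B.
A diminished fourth spans 4 semitones, so Eb moves to pitch class 11. On the letter B that is B.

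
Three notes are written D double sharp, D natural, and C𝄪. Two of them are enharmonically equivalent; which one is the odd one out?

D##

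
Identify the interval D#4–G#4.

The letter names run D→G, a span of 3 letter steps, so the interval is some kind of fourth.
D# to G# is 5 semitones. A perfect fourth is 5, so 5 makes it perfect.

perfect fourth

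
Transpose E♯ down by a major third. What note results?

A third below E lands on the letter C.
A major third spans 4 semitones, so E# moves to pitch class 1. On the letter C that is C#.

C#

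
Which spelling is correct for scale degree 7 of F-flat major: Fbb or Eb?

Eb

Each scale degree takes a distinct letter name. Degree 7 of a scale on F must use the letter E.
Eb and Fbb are enharmonically the same pitch, but only Eb uses the letter E, so it is the correct spelling here.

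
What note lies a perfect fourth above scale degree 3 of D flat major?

Scale degree 3 of Db major is F.
A perfect fourth (5 semitones) above F lands on the letter B, giving Bb.

Bb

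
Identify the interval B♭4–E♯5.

doubly augmented fourth

Counting letters B–C–D–E gives a fourth.
Bb→E# = 7 semitones, 2 wider than the perfect fourth (5), so doubly augmented.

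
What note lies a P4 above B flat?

A fourth above B lands on the letter E.
A perfect fourth spans 5 semitones, so Bb moves to pitch class 3. On the letter E that is Eb.

Eb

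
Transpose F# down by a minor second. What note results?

F down a major second is Eb, so the target letter is E.
From F#, a minor second is 1 semitone down: E#.

E#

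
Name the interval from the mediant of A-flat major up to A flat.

minor sixth

The mediant of Ab major is C.
C up to Ab: letters C→A make it a sixth; 8 semitones makes it minor.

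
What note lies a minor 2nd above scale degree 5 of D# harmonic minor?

B

Scale degree 5 of D# harmonic minor is A#.
A minor second (1 semitone) above A# lands on the letter B, giving B.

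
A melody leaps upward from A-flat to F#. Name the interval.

The letter names run A→F, a span of 5 letter steps, so the interval is some kind of sixth.
Ab to F# is 10 semitones. A major sixth is 9, so 10 makes it augmented.

augmented sixth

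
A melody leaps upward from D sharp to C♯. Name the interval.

minor seventh

Counting letters D–E–F–G–A–B–C gives a seventh.
D#→C# = 10 semitones, 1 narrower than the major seventh (11), so minor.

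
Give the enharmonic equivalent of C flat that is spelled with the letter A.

Plain A sits 2 semitones below Cb, so on the letter A the same pitch needs a double sharp: A##.

A##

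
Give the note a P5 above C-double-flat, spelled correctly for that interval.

Gbb

A fifth above C lands on the letter G.
A perfect fifth spans 7 semitones, so Cbb moves to pitch class 5. On the letter G that is Gbb.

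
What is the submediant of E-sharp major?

C##

The E# major scale runs E# F## G## A# B# C## D##.
Degree 6 is C##.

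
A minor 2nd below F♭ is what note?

Eb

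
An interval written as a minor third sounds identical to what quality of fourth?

doubly diminished

A minor third spans 3 semitones.
A fourth spanning 3 semitones is doubly diminished (the perfect fourth is 5).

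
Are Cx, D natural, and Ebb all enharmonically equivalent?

C## is pitch class 2; D is pitch class 2; Ebb is pitch class 2.
All spellings map to pitch class 2, so they are enharmonically equivalent.

Yes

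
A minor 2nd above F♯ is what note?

A second above F lands on the letter G.
A minor second spans 1 semitone, so F# moves to pitch class 7. On the letter G that is G.

G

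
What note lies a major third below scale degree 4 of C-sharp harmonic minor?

Scale degree 4 of C# harmonic minor is F#.
A major third (4 semitones) below F# lands on the letter D, giving D.

D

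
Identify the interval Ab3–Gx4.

The letter names run A→G, a span of 6 letter steps, so the interval is some kind of seventh.
Ab to G## is 13 semitones. A major seventh is 11, so 13 makes it doubly augmented.

doubly augmented seventh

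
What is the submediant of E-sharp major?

Degree 6 takes the letter 5 steps above E, which is C.
In major, degree 6 sits 9 semitones above the tonic. E# + 9 semitones is pitch class 2, spelled on C as C##.

C##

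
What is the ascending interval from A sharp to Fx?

major sixth

The letter names run A→F, a span of 5 letter steps, so the interval is some kind of sixth.
A# to F## is 9 semitones. A major sixth is 9, so 9 makes it major.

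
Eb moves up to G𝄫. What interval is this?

diminished third

Counting letters E–F–G gives a third.
Eb→Gbb = 2 semitones, 2 narrower than the major third (4), so diminished.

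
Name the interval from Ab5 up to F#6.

Counting letters A–B–C–D–E–F gives a sixth.
Ab→F# = 10 semitones, 1 wider than the major sixth (9), so augmented.

augmented sixth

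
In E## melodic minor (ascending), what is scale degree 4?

Degree 4 takes the letter 3 steps above E, which is A.
In melodic minor (ascending), degree 4 sits 5 semitones above the tonic. E## + 5 semitones is pitch class 11, spelled on A as A##.

A##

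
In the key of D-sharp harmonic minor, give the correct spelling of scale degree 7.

C##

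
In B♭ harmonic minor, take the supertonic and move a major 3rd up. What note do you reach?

E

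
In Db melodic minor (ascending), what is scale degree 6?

Bb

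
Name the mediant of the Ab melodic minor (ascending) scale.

The Ab melodic minor (ascending) scale runs Ab Bb Cb Db Eb F G.
Degree 3 is Cb.

Cb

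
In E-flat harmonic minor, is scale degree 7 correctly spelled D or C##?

D

Each scale degree takes a distinct letter name. Degree 7 of a scale on E must use the letter D.
D and C## are enharmonically the same pitch, but only D uses the letter D, so it is the correct spelling here.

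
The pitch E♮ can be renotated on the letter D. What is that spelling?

Plain D sits 2 semitones below E, so on the letter D the same pitch needs a double sharp: D##.

D##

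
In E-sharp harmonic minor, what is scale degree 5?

The E# harmonic minor scale runs E# F## G# A# B# C# D##.
Degree 5 is B#.

B#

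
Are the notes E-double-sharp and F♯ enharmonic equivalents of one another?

E## = pitch class 6 and F# = pitch class 6 — the same pitch class, so they are enharmonic equivalents.

Yes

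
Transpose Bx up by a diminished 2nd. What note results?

A second above B lands on the letter C.
A diminished second spans 0 semitones, so B## moves to pitch class 1. On the letter C that is C#.

C#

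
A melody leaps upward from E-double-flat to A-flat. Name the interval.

The letter names run E→A, a span of 3 letter steps, so the interval is some kind of fourth.
Ebb to Ab is 6 semitones. A perfect fourth is 5, so 6 makes it augmented.

augmented fourth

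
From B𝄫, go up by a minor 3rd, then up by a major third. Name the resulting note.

A minor third up from Bbb is Dbb (letter D, 3 semitones up).
A major third up from Dbb is Fb (letter F, 4 semitones up).

Fb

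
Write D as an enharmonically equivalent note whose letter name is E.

Ebb

D is pitch class 2. The letter E alone is pitch class 4.
To reach pitch class 2 from E requires an offset of -2 semitones, i.e. double flat: Ebb.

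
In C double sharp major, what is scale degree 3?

E##

Degree 3 takes the letter 2 steps above C, which is E.
In major, degree 3 sits 4 semitones above the tonic. C## + 4 semitones is pitch class 6, spelled on E as E##.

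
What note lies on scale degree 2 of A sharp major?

Degree 2 takes the letter 1 step above A, which is B.
In major, degree 2 sits 2 semitones above the tonic. A# + 2 semitones is pitch class 0, spelled on B as B#.

B#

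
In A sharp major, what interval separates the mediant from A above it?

The mediant of A# major is C##.
C## up to A: letters C→A make it a sixth; 7 semitones makes it diminished.

diminished sixth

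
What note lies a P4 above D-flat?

Gb

A fourth above D lands on the letter G.
A perfect fourth spans 5 semitones, so Db moves to pitch class 6. On the letter G that is Gb.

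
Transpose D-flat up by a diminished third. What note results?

A third above D lands on the letter F.
A diminished third spans 2 semitones, so Db moves to pitch class 3. On the letter F that is Fbb.

Fbb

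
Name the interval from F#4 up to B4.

perfect fourth

The letter names run F→B, a span of 3 letter steps, so the interval is some kind of fourth.
F# to B is 5 semitones. A perfect fourth is 5, so 5 makes it perfect.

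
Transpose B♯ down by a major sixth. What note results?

A sixth below B lands on the letter D.
A major sixth spans 9 semitones, so B# moves to pitch class 3. On the letter D that is D#.

D#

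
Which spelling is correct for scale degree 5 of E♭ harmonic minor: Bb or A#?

Each scale degree takes a distinct letter name. Degree 5 of a scale on E must use the letter B.
Bb and A# are enharmonically the same pitch, but only Bb uses the letter B, so it is the correct spelling here.

Bb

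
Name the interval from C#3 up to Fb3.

The letter names run C→F, a span of 3 letter steps, so the interval is some kind of fourth.
C# to Fb is 3 semitones. A perfect fourth is 5, so 3 makes it doubly diminished.

doubly diminished fourth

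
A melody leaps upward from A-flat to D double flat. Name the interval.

Counting letters A–B–C–D gives a fourth.
Ab→Dbb = 4 semitones, 1 narrower than the perfect fourth (5), so diminished.

diminished fourth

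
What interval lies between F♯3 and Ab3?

diminished third

The letter names run F→A, a span of 2 letter steps, so the interval is some kind of third.
F# to Ab is 2 semitones. A major third is 4, so 2 makes it diminished.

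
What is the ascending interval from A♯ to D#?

perfect fourth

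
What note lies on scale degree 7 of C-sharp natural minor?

The C# natural minor scale runs C# D# E F# G# A B.
Degree 7 is B.

B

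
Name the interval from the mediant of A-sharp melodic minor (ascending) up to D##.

augmented second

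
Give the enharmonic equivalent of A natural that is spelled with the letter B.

Bbb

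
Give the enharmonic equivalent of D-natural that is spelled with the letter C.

C##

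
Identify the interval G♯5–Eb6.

diminished sixth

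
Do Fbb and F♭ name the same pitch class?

No

Fbb is pitch class 3; Fb is pitch class 4.
The pitch classes differ (3 vs. 4), so they are not enharmonic equivalents.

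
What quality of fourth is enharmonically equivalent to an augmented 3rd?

An augmented third spans 5 semitones.
A fourth spanning 5 semitones is perfect (the perfect fourth is 5).

perfect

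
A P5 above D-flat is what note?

Ab

A fifth above D lands on the letter A.
A perfect fifth spans 7 semitones, so Db moves to pitch class 8. On the letter A that is Ab.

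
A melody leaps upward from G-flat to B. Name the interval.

augmented third

Counting letters G–A–B gives a third.
Gb→B = 5 semitones, 1 wider than the major third (4), so augmented.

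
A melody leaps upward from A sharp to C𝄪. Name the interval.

major third

The letter names run A→C, a span of 2 letter steps, so the interval is some kind of third.
A# to C## is 4 semitones. A major third is 4, so 4 makes it major.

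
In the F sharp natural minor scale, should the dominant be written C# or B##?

Each scale degree takes a distinct letter name. Degree 5 of a scale on F must use the letter C.
C# and B## are enharmonically the same pitch, but only C# uses the letter C, so it is the correct spelling here.

C#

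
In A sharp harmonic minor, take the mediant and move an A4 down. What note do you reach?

The mediant of A# harmonic minor is C#.
An augmented fourth (6 semitones) below C# lands on the letter G, giving G.

G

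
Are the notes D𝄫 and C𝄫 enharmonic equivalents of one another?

Two spellings are enharmonically equivalent only if they share a pitch class.
Here Dbb → 0, Cbb → 10; 0 ≠ 10, so they are not.

No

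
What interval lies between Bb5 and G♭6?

Counting letters B–C–D–E–F–G gives a sixth.
Bb→Gb = 8 semitones, 1 narrower than the major sixth (9), so minor.

minor sixth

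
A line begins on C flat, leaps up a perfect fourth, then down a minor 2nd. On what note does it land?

Eb

A perfect fourth up from Cb is Fb (letter F, 5 semitones up).
A minor second down from Fb is Eb (letter E, 1 semitone down).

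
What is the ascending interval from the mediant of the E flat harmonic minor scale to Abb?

The mediant of Eb harmonic minor is Gb.
Gb up to Abb: letters G→A make it a second; 1 semitone makes it minor.

minor second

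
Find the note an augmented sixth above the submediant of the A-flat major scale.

The submediant of Ab major is F.
An augmented sixth (10 semitones) above F lands on the letter D, giving D#.

D#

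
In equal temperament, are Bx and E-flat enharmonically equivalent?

B## is pitch class 1; Eb is pitch class 3.
The pitch classes differ (1 vs. 3), so they are not enharmonic equivalents.

No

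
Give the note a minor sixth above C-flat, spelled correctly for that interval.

C up a major sixth is A, so the target letter is A.
From Cb, a minor sixth is 8 semitones up: Abb.

Abb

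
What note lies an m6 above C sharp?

A sixth above C lands on the letter A.
A minor sixth spans 8 semitones, so C# moves to pitch class 9. On the letter A that is A.

A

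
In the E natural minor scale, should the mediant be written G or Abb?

Each scale degree takes a distinct letter name. Degree 3 of a scale on E must use the letter G.
G and Abb are enharmonically the same pitch, but only G uses the letter G, so it is the correct spelling here.

G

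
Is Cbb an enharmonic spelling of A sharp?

Yes

Cbb = pitch class 10 and A# = pitch class 10 — the same pitch class, so they are enharmonic equivalents.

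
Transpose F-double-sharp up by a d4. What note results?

F up a perfect fourth is Bb, so the target letter is B.
From F##, a diminished fourth is 4 semitones up: B.

B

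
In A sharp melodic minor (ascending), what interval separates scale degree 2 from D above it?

diminished third

Scale degree 2 of A# melodic minor (ascending) is B#.
B# up to D: letters B→D make it a third; 2 semitones makes it diminished.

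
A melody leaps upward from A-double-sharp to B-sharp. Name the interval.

minor second

The letter names run A→B, a span of 1 letter step, so the interval is some kind of second.
A## to B# is 1 semitone. A major second is 2, so 1 makes it minor.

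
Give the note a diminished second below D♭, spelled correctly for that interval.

C#

D down a major second is C, so the target letter is C.
From Db, a diminished second is 0 semitones down: C#.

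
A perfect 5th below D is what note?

G

D down a perfect fifth is G, so the target letter is G.
From D, a perfect fifth is 7 semitones down: G.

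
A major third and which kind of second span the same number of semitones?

doubly augmented

A major third spans 4 semitones.
A second spanning 4 semitones is doubly augmented (the major second is 2).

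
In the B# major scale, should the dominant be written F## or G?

F##

Each scale degree takes a distinct letter name. Degree 5 of a scale on B must use the letter F.
F## and G are enharmonically the same pitch, but only F## uses the letter F, so it is the correct spelling here.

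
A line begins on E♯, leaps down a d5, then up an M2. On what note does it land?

B##

A diminished fifth down from E# is A## (letter A, 6 semitones down).
A major second up from A## is B## (letter B, 2 semitones up).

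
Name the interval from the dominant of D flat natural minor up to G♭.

The dominant of Db natural minor is Ab.
Ab up to Gb: letters A→G make it a seventh; 10 semitones makes it minor.

minor seventh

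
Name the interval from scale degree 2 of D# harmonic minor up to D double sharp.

major seventh

Scale degree 2 of D# harmonic minor is E#.
E# up to D##: letters E→D make it a seventh; 11 semitones makes it major.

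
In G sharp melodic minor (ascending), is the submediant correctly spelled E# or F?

E#

Each scale degree takes a distinct letter name. Degree 6 of a scale on G must use the letter E.
E# and F are enharmonically the same pitch, but only E# uses the letter E, so it is the correct spelling here.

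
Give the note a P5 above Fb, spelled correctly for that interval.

F up a perfect fifth is C, so the target letter is C.
From Fb, a perfect fifth is 7 semitones up: Cb.

Cb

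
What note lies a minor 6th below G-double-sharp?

G down a major sixth is Bb, so the target letter is B.
From G##, a minor sixth is 8 semitones down: B##.

B##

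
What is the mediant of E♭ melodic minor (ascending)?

Degree 3 takes the letter 2 steps above E, which is G.
In melodic minor (ascending), degree 3 sits 3 semitones above the tonic. Eb + 3 semitones is pitch class 6, spelled on G as Gb.

Gb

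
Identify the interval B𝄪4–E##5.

Counting letters B–C–D–E gives a fourth.
B##→E## = 5 semitones, exactly the perfect fourth.

perfect fourth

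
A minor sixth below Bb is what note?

D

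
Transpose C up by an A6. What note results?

A#

A sixth above C lands on the letter A.
An augmented sixth spans 10 semitones, so C moves to pitch class 10. On the letter A that is A#.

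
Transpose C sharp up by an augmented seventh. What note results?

C up a major seventh is B, so the target letter is B.
From C#, an augmented seventh is 12 semitones up: B##.

B##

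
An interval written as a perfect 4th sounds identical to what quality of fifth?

doubly diminished

A perfect fourth spans 5 semitones.
A fifth spanning 5 semitones is doubly diminished (the perfect fifth is 7).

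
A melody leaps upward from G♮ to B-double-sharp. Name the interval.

doubly augmented third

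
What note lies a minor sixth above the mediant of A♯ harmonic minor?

A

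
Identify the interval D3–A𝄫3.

doubly diminished fifth

The letter names run D→A, a span of 4 letter steps, so the interval is some kind of fifth.
D to Abb is 5 semitones. A perfect fifth is 7, so 5 makes it doubly diminished.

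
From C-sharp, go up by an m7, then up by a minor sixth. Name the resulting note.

A minor seventh up from C# is B (letter B, 10 semitones up).
A minor sixth up from B is G (letter G, 8 semitones up).

G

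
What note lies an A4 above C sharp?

F##

C up a perfect fourth is F, so the target letter is F.
From C#, an augmented fourth is 6 semitones up: F##.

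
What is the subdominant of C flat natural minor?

The Cb natural minor scale runs Cb Db Ebb Fb Gb Abb Bbb.
Degree 4 is Fb.

Fb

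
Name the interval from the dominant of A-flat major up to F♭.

minor second

The dominant of Ab major is Eb.
Eb up to Fb: letters E→F make it a second; 1 semitone makes it minor.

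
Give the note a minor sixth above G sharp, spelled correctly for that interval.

E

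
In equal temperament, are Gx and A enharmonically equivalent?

Yes

G## = pitch class 9 and A = pitch class 9 — the same pitch class, so they are enharmonic equivalents.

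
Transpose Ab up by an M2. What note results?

Bb

A up a major second is B, so the target letter is B.
From Ab, a major second is 2 semitones up: Bb.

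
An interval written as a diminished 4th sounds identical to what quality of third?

major

A diminished fourth spans 4 semitones.
A third spanning 4 semitones is major (the major third is 4).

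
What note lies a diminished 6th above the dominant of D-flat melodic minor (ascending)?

The dominant of Db melodic minor (ascending) is Ab.
A diminished sixth (7 semitones) above Ab lands on the letter F, giving Fbb.

Fbb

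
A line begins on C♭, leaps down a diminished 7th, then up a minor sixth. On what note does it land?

Bb

A diminished seventh down from Cb is D (letter D, 9 semitones down).
A minor sixth up from D is Bb (letter B, 8 semitones up).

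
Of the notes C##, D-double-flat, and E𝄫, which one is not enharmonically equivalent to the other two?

In 12-tone equal temperament, enharmonic equivalents share a pitch class. C## is pitch class 2; Dbb is pitch class 0; Ebb is pitch class 2.
C## and Ebb share pitch class 2, while Dbb is pitch class 0.

Dbb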